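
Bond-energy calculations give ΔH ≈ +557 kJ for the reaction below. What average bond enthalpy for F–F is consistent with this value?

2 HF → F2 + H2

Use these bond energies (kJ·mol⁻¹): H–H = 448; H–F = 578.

Let D be the F–F bond energy.
Σ(broken) = 2×578 = 1156
Σ(formed) = 1×D + 1×448 = 448 + D
ΔH = Σ(broken) − Σ(formed) = (1156) − (448 + D) = +708 − D
Setting this equal to +557 kJ gives D = 151 kJ/mol.

D(F–F) ≈ 151 kJ/mol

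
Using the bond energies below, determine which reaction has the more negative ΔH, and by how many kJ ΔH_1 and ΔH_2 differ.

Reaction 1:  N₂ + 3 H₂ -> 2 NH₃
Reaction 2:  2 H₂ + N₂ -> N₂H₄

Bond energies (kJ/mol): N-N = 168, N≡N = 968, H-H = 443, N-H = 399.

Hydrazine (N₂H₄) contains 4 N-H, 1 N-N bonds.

Reaction 1:
  Bonds broken (reactants):
    H-H: 3 × 443 = 1329
    N≡N: 1 × 968 = 968
    Σ(broken) = 2297 kJ
  Bonds formed (products):
    N-H: 6 × 399 = 2394
    Σ(formed) = 2394 kJ
  ΔH_1 = 2297 − 2394 = −97 kJ
Reaction 2:
  Bonds broken (reactants):
    H-H: 2 × 443 = 886
    N≡N: 1 × 968 = 968
    Σ(broken) = 1854 kJ
  Bonds formed (products):
    N-H: 4 × 399 = 1596
    N-N: 1 × 168 = 168
    Σ(formed) = 1764 kJ
  ΔH_2 = 1854 − 1764 = +90 kJ
ΔH_1 − ΔH_2 = −187 kJ, so reaction 1 has the more negative ΔH; |ΔH_1 − ΔH_2| = 187 kJ.

Reaction 1, by 187 kJ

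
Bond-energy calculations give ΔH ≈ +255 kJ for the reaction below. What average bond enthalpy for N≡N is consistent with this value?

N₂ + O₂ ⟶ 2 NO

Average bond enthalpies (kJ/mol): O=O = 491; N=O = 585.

D(N≡N) ≈ 934 kJ/mol

Let D be the N≡N bond energy.
Σ(broken) = 1×D + 1×491 = 491 + D
Σ(formed) = 2×585 = 1170
ΔH = Σ(broken) − Σ(formed) = (491 + D) − (1170) = −679 + D
Setting this equal to +255 kJ gives D = 934 kJ/mol.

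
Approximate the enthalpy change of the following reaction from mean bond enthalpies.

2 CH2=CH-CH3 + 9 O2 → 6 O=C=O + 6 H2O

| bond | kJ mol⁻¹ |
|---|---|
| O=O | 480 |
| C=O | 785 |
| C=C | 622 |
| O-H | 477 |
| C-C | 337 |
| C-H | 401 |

ΔH ≈ −4094 kJ

Bonds broken (reactants):
  C-C: 2 × 337 = 674
  C-H: 12 × 401 = 4812
  C=C: 2 × 622 = 1244
  O=O: 9 × 480 = 4320
  Σ(broken) = 11050 kJ
Bonds formed (products):
  C=O: 12 × 785 = 9420
  O-H: 12 × 477 = 5724
  Σ(formed) = 15144 kJ
ΔH = Σ(broken) − Σ(formed) = 11050 − 15144 = −4094 kJ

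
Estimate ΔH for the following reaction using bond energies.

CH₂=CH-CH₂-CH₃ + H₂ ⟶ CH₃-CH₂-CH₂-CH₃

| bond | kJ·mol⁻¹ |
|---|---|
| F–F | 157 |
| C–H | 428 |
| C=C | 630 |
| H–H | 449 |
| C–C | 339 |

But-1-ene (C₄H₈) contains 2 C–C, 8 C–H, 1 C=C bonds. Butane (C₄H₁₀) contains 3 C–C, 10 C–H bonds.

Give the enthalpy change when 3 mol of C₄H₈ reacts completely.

ΔH = −348 kJ

Bonds broken (reactants):
  C–C: 2 × 339 = 678
  C–H: 8 × 428 = 3424
  C=C: 1 × 630 = 630
  H–H: 1 × 449 = 449
  Σ(broken) = 5181 kJ
Bonds formed (products):
  C–C: 3 × 339 = 1017
  C–H: 10 × 428 = 4280
  Σ(formed) = 5297 kJ
ΔH = Σ(broken) − Σ(formed) = 5181 − 5297 = −116 kJ
For 3× the reaction as written: 3 × (−116) = −348 kJ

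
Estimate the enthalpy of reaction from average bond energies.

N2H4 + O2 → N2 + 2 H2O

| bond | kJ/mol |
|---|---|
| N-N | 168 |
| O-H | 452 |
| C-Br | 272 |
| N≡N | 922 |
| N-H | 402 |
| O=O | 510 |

Bonds broken (reactants):
  N-H: 4 × 402 = 1608
  N-N: 1 × 168 = 168
  O=O: 1 × 510 = 510
  Σ(broken) = 2286 kJ
Bonds formed (products):
  N≡N: 1 × 922 = 922
  O-H: 4 × 452 = 1808
  Σ(formed) = 2730 kJ
ΔH = Σ(broken) − Σ(formed) = 2286 − 2730 = −444 kJ

ΔH ≈ −444 kJ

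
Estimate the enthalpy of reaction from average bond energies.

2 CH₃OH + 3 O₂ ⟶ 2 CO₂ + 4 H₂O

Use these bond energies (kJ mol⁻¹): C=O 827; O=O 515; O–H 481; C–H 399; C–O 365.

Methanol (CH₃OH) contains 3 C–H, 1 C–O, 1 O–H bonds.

Bonds broken (reactants):
  C–H: 6 × 399 = 2394
  C–O: 2 × 365 = 730
  O–H: 2 × 481 = 962
  O=O: 3 × 515 = 1545
  Σ(broken) = 5631 kJ
Bonds formed (products):
  C=O: 4 × 827 = 3308
  O–H: 8 × 481 = 3848
  Σ(formed) = 7156 kJ
ΔH = Σ(broken) − Σ(formed) = 5631 − 7156 = −1525 kJ

ΔH ≈ −1525 kJ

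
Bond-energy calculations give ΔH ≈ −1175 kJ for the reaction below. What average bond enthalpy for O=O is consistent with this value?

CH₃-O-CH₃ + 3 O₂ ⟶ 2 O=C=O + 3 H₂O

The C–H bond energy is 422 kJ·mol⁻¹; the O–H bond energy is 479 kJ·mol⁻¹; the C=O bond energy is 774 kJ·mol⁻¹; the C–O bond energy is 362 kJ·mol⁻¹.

Let D be the O=O bond energy.
Σ(broken) = 6×422 + 2×362 + 3×D = 3256 + 3D
Σ(formed) = 4×774 + 6×479 = 5970
ΔH = Σ(broken) − Σ(formed) = (3256 + 3D) − (5970) = −2714 + 3D
Setting this equal to −1175 kJ gives 3D = 1539, so D = 513 kJ/mol.

D(O=O) ≈ 513 kJ/mol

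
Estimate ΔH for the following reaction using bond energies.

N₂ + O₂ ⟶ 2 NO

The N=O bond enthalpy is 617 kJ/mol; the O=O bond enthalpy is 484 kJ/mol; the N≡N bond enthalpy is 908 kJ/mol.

Bonds broken (reactants):
  N≡N: 1 × 908 = 908
  O=O: 1 × 484 = 484
  Σ(broken) = 1392 kJ
Bonds formed (products):
  N=O: 2 × 617 = 1234
  Σ(formed) = 1234 kJ
ΔH = Σ(broken) − Σ(formed) = 1392 − 1234 = +158 kJ

ΔH ≈ +158 kJ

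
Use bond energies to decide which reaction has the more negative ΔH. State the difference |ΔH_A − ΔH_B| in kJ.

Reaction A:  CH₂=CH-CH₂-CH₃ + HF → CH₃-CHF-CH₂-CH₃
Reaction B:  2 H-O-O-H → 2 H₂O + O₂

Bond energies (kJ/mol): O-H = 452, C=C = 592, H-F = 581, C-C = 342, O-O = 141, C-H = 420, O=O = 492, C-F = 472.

Reaction B, by 149 kJ

Reaction A:
  Bonds broken (reactants):
    C-C: 2 × 342 = 684
    C-H: 8 × 420 = 3360
    C=C: 1 × 592 = 592
    H-F: 1 × 581 = 581
    Σ(broken) = 5217 kJ
  Bonds formed (products):
    C-C: 3 × 342 = 1026
    C-F: 1 × 472 = 472
    C-H: 9 × 420 = 3780
    Σ(formed) = 5278 kJ
  ΔH_A = 5217 − 5278 = −61 kJ
Reaction B:
  Bonds broken (reactants):
    O-H: 4 × 452 = 1808
    O-O: 2 × 141 = 282
    Σ(broken) = 2090 kJ
  Bonds formed (products):
    O-H: 4 × 452 = 1808
    O=O: 1 × 492 = 492
    Σ(formed) = 2300 kJ
  ΔH_B = 2090 − 2300 = −210 kJ
ΔH_A − ΔH_B = +149 kJ, so reaction B has the more negative ΔH; |ΔH_A − ΔH_B| = 149 kJ.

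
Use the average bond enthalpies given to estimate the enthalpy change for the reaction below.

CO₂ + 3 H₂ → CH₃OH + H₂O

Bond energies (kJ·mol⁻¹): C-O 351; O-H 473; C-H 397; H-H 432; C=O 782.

ΔH ≈ −101 kJ

Bonds broken (reactants):
  C=O: 2 × 782 = 1564
  H-H: 3 × 432 = 1296
  Σ(broken) = 2860 kJ
Bonds formed (products):
  C-H: 3 × 397 = 1191
  C-O: 1 × 351 = 351
  O-H: 3 × 473 = 1419
  Σ(formed) = 2961 kJ
ΔH = Σ(broken) − Σ(formed) = 2860 − 2961 = −101 kJ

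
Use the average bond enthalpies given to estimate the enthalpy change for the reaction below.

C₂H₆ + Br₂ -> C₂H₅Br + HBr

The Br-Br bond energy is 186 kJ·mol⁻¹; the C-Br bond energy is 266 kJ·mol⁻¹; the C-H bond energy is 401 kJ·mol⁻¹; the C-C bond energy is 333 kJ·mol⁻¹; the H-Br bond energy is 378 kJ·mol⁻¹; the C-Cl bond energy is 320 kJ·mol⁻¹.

ΔH ≈ −57 kJ

Bonds broken (reactants):
  Br-Br: 1 × 186 = 186
  C-C: 1 × 333 = 333
  C-H: 6 × 401 = 2406
  Σ(broken) = 2925 kJ
Bonds formed (products):
  C-Br: 1 × 266 = 266
  C-C: 1 × 333 = 333
  C-H: 5 × 401 = 2005
  H-Br: 1 × 378 = 378
  Σ(formed) = 2982 kJ
ΔH = Σ(broken) − Σ(formed) = 2925 − 2982 = −57 kJ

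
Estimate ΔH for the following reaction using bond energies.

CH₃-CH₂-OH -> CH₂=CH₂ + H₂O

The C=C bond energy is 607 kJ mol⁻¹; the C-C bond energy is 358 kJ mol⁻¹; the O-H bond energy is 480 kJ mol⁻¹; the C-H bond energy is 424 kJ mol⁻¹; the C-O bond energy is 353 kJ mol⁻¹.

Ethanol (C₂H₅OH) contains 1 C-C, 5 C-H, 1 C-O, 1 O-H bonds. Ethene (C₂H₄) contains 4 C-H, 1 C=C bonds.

ΔH ≈ +48 kJ

Bonds broken (reactants):
  C-C: 1 × 358 = 358
  C-H: 5 × 424 = 2120
  C-O: 1 × 353 = 353
  O-H: 1 × 480 = 480
  Σ(broken) = 3311 kJ
Bonds formed (products):
  C-H: 4 × 424 = 1696
  C=C: 1 × 607 = 607
  O-H: 2 × 480 = 960
  Σ(formed) = 3263 kJ
ΔH = Σ(broken) − Σ(formed) = 3311 − 3263 = +48 kJ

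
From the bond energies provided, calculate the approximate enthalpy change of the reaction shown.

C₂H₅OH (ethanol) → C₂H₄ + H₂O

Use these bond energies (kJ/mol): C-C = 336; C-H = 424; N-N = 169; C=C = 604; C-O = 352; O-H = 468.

Bonds broken (reactants):
  C-C: 1 × 336 = 336
  C-H: 5 × 424 = 2120
  C-O: 1 × 352 = 352
  O-H: 1 × 468 = 468
  Σ(broken) = 3276 kJ
Bonds formed (products):
  C-H: 4 × 424 = 1696
  C=C: 1 × 604 = 604
  O-H: 2 × 468 = 936
  Σ(formed) = 3236 kJ
ΔH = Σ(broken) − Σ(formed) = 3276 − 3236 = +40 kJ

ΔH ≈ +40 kJ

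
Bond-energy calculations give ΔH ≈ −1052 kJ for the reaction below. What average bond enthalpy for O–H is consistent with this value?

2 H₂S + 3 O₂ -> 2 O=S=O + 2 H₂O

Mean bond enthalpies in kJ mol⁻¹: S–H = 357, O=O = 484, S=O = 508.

Let D be the O–H bond energy.
Σ(broken) = 3×484 + 4×357 = 2880
Σ(formed) = 4×D + 4×508 = 2032 + 4D
ΔH = Σ(broken) − Σ(formed) = (2880) − (2032 + 4D) = +848 − 4D
Setting this equal to −1052 kJ gives 4D = 1900, so D = 475 kJ/mol.

D(O–H) ≈ 475 kJ/mol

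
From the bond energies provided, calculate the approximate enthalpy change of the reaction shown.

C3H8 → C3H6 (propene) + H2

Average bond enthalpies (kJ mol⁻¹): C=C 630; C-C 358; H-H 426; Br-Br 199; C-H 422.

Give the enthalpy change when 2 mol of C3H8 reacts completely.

ΔH = +292 kJ

Bonds broken (reactants):
  C-C: 2 × 358 = 716
  C-H: 8 × 422 = 3376
  Σ(broken) = 4092 kJ
Bonds formed (products):
  C-C: 1 × 358 = 358
  C-H: 6 × 422 = 2532
  C=C: 1 × 630 = 630
  H-H: 1 × 426 = 426
  Σ(formed) = 3946 kJ
ΔH = Σ(broken) − Σ(formed) = 4092 − 3946 = +146 kJ
For 2× the reaction as written: 2 × (+146) = +292 kJ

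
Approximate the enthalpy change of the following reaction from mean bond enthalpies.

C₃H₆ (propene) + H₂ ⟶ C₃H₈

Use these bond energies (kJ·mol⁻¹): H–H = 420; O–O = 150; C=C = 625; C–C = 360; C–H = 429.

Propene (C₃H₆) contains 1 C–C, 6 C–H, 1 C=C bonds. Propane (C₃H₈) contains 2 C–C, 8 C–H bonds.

Bonds broken (reactants):
  C–C: 1 × 360 = 360
  C–H: 6 × 429 = 2574
  C=C: 1 × 625 = 625
  H–H: 1 × 420 = 420
  Σ(broken) = 3979 kJ
Bonds formed (products):
  C–C: 2 × 360 = 720
  C–H: 8 × 429 = 3432
  Σ(formed) = 4152 kJ
ΔH = Σ(broken) − Σ(formed) = 3979 − 4152 = −173 kJ

ΔH ≈ −173 kJ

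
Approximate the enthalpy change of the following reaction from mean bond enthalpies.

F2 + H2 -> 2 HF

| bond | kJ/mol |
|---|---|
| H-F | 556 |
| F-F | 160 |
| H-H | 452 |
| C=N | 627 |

Bonds broken (reactants):
  F-F: 1 × 160 = 160
  H-H: 1 × 452 = 452
  Σ(broken) = 612 kJ
Bonds formed (products):
  H-F: 2 × 556 = 1112
  Σ(formed) = 1112 kJ
ΔH = Σ(broken) − Σ(formed) = 612 − 1112 = −500 kJ

ΔH ≈ −500 kJ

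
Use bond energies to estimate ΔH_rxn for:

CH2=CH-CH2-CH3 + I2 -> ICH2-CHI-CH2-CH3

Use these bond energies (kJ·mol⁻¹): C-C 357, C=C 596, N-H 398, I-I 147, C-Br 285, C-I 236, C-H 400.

ΔH ≈ −86 kJ

Bonds broken (reactants):
  C-C: 2 × 357 = 714
  C-H: 8 × 400 = 3200
  C=C: 1 × 596 = 596
  I-I: 1 × 147 = 147
  Σ(broken) = 4657 kJ
Bonds formed (products):
  C-C: 3 × 357 = 1071
  C-H: 8 × 400 = 3200
  C-I: 2 × 236 = 472
  Σ(formed) = 4743 kJ
ΔH = Σ(broken) − Σ(formed) = 4657 − 4743 = −86 kJ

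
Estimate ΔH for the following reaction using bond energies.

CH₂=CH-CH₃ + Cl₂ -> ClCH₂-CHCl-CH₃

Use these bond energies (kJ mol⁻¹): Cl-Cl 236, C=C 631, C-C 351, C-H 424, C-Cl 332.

ΔH ≈ −148 kJ

Bonds broken (reactants):
  C-C: 1 × 351 = 351
  C-H: 6 × 424 = 2544
  C=C: 1 × 631 = 631
  Cl-Cl: 1 × 236 = 236
  Σ(broken) = 3762 kJ
Bonds formed (products):
  C-C: 2 × 351 = 702
  C-Cl: 2 × 332 = 664
  C-H: 6 × 424 = 2544
  Σ(formed) = 3910 kJ
ΔH = Σ(broken) − Σ(formed) = 3762 − 3910 = −148 kJ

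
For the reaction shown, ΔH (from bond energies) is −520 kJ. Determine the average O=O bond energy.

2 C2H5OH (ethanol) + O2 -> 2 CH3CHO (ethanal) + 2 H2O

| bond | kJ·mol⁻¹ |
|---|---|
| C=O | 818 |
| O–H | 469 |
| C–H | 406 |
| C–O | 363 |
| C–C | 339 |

D(O=O) ≈ 516 kJ/mol

Let D be the O=O bond energy.
Σ(broken) = 2×339 + 10×406 + 2×363 + 2×469 + 1×D = 6402 + D
Σ(formed) = 2×339 + 8×406 + 2×818 + 4×469 = 7438
ΔH = Σ(broken) − Σ(formed) = (6402 + D) − (7438) = −1036 + D
Setting this equal to −520 kJ gives D = 516 kJ/mol.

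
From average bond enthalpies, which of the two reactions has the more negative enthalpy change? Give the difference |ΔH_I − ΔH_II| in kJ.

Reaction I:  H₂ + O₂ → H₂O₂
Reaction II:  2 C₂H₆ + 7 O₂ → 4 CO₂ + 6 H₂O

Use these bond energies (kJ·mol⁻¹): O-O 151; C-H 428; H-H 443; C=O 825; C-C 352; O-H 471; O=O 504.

Reaction II, by 2738 kJ

Reaction I:
  Bonds broken (reactants):
    H-H: 1 × 443 = 443
    O=O: 1 × 504 = 504
    Σ(broken) = 947 kJ
  Bonds formed (products):
    O-H: 2 × 471 = 942
    O-O: 1 × 151 = 151
    Σ(formed) = 1093 kJ
  ΔH_I = 947 − 1093 = −146 kJ
Reaction II:
  Bonds broken (reactants):
    C-C: 2 × 352 = 704
    C-H: 12 × 428 = 5136
    O=O: 7 × 504 = 3528
    Σ(broken) = 9368 kJ
  Bonds formed (products):
    C=O: 8 × 825 = 6600
    O-H: 12 × 471 = 5652
    Σ(formed) = 12252 kJ
  ΔH_II = 9368 − 12252 = −2884 kJ
ΔH_I − ΔH_II = +2738 kJ, so reaction II has the more negative ΔH; |ΔH_I − ΔH_II| = 2738 kJ.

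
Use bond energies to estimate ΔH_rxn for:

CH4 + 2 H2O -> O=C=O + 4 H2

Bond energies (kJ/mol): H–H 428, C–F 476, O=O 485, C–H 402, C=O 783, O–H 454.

ΔH ≈ +146 kJ

Bonds broken (reactants):
  C–H: 4 × 402 = 1608
  O–H: 4 × 454 = 1816
  Σ(broken) = 3424 kJ
Bonds formed (products):
  C=O: 2 × 783 = 1566
  H–H: 4 × 428 = 1712
  Σ(formed) = 3278 kJ
ΔH = Σ(broken) − Σ(formed) = 3424 − 3278 = +146 kJ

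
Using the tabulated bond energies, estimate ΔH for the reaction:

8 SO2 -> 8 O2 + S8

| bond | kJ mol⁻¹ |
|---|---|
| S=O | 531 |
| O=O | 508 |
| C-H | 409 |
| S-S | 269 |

ΔH ≈ +2280 kJ

Bonds broken (reactants):
  S=O: 16 × 531 = 8496
  Σ(broken) = 8496 kJ
Bonds formed (products):
  O=O: 8 × 508 = 4064
  S-S: 8 × 269 = 2152
  Σ(formed) = 6216 kJ
ΔH = Σ(broken) − Σ(formed) = 8496 − 6216 = +2280 kJ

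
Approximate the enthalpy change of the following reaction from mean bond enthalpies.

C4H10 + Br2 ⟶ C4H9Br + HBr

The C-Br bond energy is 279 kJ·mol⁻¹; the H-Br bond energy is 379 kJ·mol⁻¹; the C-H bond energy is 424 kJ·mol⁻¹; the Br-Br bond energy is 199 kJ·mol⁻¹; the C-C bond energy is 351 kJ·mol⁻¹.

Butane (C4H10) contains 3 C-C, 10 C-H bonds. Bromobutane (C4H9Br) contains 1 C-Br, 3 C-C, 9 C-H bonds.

Bonds broken (reactants):
  Br-Br: 1 × 199 = 199
  C-C: 3 × 351 = 1053
  C-H: 10 × 424 = 4240
  Σ(broken) = 5492 kJ
Bonds formed (products):
  C-Br: 1 × 279 = 279
  C-C: 3 × 351 = 1053
  C-H: 9 × 424 = 3816
  H-Br: 1 × 379 = 379
  Σ(formed) = 5527 kJ
ΔH = Σ(broken) − Σ(formed) = 5492 − 5527 = −35 kJ

ΔH ≈ −35 kJ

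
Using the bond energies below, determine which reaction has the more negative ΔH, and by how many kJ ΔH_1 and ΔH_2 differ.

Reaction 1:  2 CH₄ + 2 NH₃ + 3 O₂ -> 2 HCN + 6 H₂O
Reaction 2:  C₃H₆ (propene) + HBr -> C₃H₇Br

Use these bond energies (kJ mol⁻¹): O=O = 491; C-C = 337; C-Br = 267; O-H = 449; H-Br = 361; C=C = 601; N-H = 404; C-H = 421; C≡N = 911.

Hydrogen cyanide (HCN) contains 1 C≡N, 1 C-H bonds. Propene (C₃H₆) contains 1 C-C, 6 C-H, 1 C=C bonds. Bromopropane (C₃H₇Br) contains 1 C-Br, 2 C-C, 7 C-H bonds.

Reaction 1:
  Bonds broken (reactants):
    C-H: 8 × 421 = 3368
    N-H: 6 × 404 = 2424
    O=O: 3 × 491 = 1473
    Σ(broken) = 7265 kJ
  Bonds formed (products):
    C≡N: 2 × 911 = 1822
    C-H: 2 × 421 = 842
    O-H: 12 × 449 = 5388
    Σ(formed) = 8052 kJ
  ΔH_1 = 7265 − 8052 = −787 kJ
Reaction 2:
  Bonds broken (reactants):
    C-C: 1 × 337 = 337
    C-H: 6 × 421 = 2526
    C=C: 1 × 601 = 601
    H-Br: 1 × 361 = 361
    Σ(broken) = 3825 kJ
  Bonds formed (products):
    C-Br: 1 × 267 = 267
    C-C: 2 × 337 = 674
    C-H: 7 × 421 = 2947
    Σ(formed) = 3888 kJ
  ΔH_2 = 3825 − 3888 = −63 kJ
ΔH_1 − ΔH_2 = −724 kJ, so reaction 1 has the more negative ΔH; |ΔH_1 − ΔH_2| = 724 kJ.

Reaction 1, by 724 kJ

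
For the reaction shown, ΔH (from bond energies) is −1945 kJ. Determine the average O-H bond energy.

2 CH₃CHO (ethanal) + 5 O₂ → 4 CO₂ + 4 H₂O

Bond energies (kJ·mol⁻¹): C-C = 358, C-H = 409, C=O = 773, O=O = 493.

D(O-H) ≈ 470 kJ/mol

Let D be the O-H bond energy.
Σ(broken) = 2×358 + 8×409 + 2×773 + 5×493 = 7999
Σ(formed) = 8×773 + 8×D = 6184 + 8D
ΔH = Σ(broken) − Σ(formed) = (7999) − (6184 + 8D) = +1815 − 8D
Setting this equal to −1945 kJ gives 8D = 3760, so D = 470 kJ/mol.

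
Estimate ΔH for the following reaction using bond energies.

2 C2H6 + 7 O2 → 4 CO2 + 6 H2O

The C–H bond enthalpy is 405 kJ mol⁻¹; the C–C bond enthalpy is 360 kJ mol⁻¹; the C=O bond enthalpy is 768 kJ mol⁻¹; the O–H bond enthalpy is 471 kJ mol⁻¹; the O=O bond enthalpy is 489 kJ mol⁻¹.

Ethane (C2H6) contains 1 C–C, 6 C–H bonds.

ΔH ≈ −2793 kJ

Bonds broken (reactants):
  C–C: 2 × 360 = 720
  C–H: 12 × 405 = 4860
  O=O: 7 × 489 = 3423
  Σ(broken) = 9003 kJ
Bonds formed (products):
  C=O: 8 × 768 = 6144
  O–H: 12 × 471 = 5652
  Σ(formed) = 11796 kJ
ΔH = Σ(broken) − Σ(formed) = 9003 − 11796 = −2793 kJ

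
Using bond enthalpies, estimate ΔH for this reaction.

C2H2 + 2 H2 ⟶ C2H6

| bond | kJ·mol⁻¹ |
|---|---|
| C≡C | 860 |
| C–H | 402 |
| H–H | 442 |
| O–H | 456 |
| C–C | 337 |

ΔH ≈ −201 kJ

Bonds broken (reactants):
  C≡C: 1 × 860 = 860
  C–H: 2 × 402 = 804
  H–H: 2 × 442 = 884
  Σ(broken) = 2548 kJ
Bonds formed (products):
  C–C: 1 × 337 = 337
  C–H: 6 × 402 = 2412
  Σ(formed) = 2749 kJ
ΔH = Σ(broken) − Σ(formed) = 2548 − 2749 = −201 kJ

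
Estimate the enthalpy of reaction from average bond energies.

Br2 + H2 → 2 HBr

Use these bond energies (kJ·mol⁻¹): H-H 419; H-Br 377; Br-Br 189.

Bonds broken (reactants):
  Br-Br: 1 × 189 = 189
  H-H: 1 × 419 = 419
  Σ(broken) = 608 kJ
Bonds formed (products):
  H-Br: 2 × 377 = 754
  Σ(formed) = 754 kJ
ΔH = Σ(broken) − Σ(formed) = 608 − 754 = −146 kJ

ΔH ≈ −146 kJ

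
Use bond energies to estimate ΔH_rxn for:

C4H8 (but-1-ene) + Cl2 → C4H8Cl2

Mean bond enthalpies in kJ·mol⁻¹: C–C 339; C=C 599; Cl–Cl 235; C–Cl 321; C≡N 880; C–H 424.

Bonds broken (reactants):
  C–C: 2 × 339 = 678
  C–H: 8 × 424 = 3392
  C=C: 1 × 599 = 599
  Cl–Cl: 1 × 235 = 235
  Σ(broken) = 4904 kJ
Bonds formed (products):
  C–C: 3 × 339 = 1017
  C–Cl: 2 × 321 = 642
  C–H: 8 × 424 = 3392
  Σ(formed) = 5051 kJ
ΔH = Σ(broken) − Σ(formed) = 4904 − 5051 = −147 kJ

ΔH ≈ −147 kJ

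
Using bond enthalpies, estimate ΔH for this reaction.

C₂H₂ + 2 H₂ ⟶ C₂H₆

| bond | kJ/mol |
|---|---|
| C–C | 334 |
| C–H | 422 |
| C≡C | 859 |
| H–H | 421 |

ΔH ≈ −321 kJ

Bonds broken (reactants):
  C≡C: 1 × 859 = 859
  C–H: 2 × 422 = 844
  H–H: 2 × 421 = 842
  Σ(broken) = 2545 kJ
Bonds formed (products):
  C–C: 1 × 334 = 334
  C–H: 6 × 422 = 2532
  Σ(formed) = 2866 kJ
ΔH = Σ(broken) − Σ(formed) = 2545 − 2866 = −321 kJ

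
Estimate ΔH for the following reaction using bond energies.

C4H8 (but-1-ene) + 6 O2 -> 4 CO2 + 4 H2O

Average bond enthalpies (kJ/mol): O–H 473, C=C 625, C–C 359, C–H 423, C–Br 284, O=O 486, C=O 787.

ΔH ≈ −2437 kJ

Bonds broken (reactants):
  C–C: 2 × 359 = 718
  C–H: 8 × 423 = 3384
  C=C: 1 × 625 = 625
  O=O: 6 × 486 = 2916
  Σ(broken) = 7643 kJ
Bonds formed (products):
  C=O: 8 × 787 = 6296
  O–H: 8 × 473 = 3784
  Σ(formed) = 10080 kJ
ΔH = Σ(broken) − Σ(formed) = 7643 − 10080 = −2437 kJ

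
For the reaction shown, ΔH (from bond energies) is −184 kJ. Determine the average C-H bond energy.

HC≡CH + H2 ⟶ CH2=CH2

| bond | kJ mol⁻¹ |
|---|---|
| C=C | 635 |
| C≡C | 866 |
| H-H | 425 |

Let D be the C-H bond energy.
Σ(broken) = 1×866 + 2×D + 1×425 = 1291 + 2D
Σ(formed) = 4×D + 1×635 = 635 + 4D
ΔH = Σ(broken) − Σ(formed) = (1291 + 2D) − (635 + 4D) = +656 − 2D
Setting this equal to −184 kJ gives 2D = 840, so D = 420 kJ/mol.

D(C-H) ≈ 420 kJ/mol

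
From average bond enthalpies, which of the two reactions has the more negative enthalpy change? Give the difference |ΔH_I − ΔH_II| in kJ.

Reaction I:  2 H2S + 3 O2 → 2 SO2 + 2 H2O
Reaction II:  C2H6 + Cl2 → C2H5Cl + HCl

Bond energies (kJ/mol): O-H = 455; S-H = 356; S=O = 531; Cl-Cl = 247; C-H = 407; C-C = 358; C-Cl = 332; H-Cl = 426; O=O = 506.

Reaction I:
  Bonds broken (reactants):
    O=O: 3 × 506 = 1518
    S-H: 4 × 356 = 1424
    Σ(broken) = 2942 kJ
  Bonds formed (products):
    O-H: 4 × 455 = 1820
    S=O: 4 × 531 = 2124
    Σ(formed) = 3944 kJ
  ΔH_I = 2942 − 3944 = −1002 kJ
Reaction II:
  Bonds broken (reactants):
    C-C: 1 × 358 = 358
    C-H: 6 × 407 = 2442
    Cl-Cl: 1 × 247 = 247
    Σ(broken) = 3047 kJ
  Bonds formed (products):
    C-C: 1 × 358 = 358
    C-Cl: 1 × 332 = 332
    C-H: 5 × 407 = 2035
    H-Cl: 1 × 426 = 426
    Σ(formed) = 3151 kJ
  ΔH_II = 3047 − 3151 = −104 kJ
ΔH_I − ΔH_II = −898 kJ, so reaction I has the more negative ΔH; |ΔH_I − ΔH_II| = 898 kJ.

Reaction I, by 898 kJ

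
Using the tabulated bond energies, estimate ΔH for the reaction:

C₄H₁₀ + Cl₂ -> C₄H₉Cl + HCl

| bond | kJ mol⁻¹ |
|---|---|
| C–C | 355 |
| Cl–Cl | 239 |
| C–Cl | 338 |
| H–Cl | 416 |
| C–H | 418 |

Bonds broken (reactants):
  C–C: 3 × 355 = 1065
  C–H: 10 × 418 = 4180
  Cl–Cl: 1 × 239 = 239
  Σ(broken) = 5484 kJ
Bonds formed (products):
  C–C: 3 × 355 = 1065
  C–Cl: 1 × 338 = 338
  C–H: 9 × 418 = 3762
  H–Cl: 1 × 416 = 416
  Σ(formed) = 5581 kJ
ΔH = Σ(broken) − Σ(formed) = 5484 − 5581 = −97 kJ

ΔH ≈ −97 kJ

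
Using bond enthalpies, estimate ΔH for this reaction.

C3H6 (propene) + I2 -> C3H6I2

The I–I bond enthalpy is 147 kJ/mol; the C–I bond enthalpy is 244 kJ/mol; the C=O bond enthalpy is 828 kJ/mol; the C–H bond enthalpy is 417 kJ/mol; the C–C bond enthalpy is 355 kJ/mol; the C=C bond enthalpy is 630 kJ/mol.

Bonds broken (reactants):
  C–C: 1 × 355 = 355
  C–H: 6 × 417 = 2502
  C=C: 1 × 630 = 630
  I–I: 1 × 147 = 147
  Σ(broken) = 3634 kJ
Bonds formed (products):
  C–C: 2 × 355 = 710
  C–H: 6 × 417 = 2502
  C–I: 2 × 244 = 488
  Σ(formed) = 3700 kJ
ΔH = Σ(broken) − Σ(formed) = 3634 − 3700 = −66 kJ

ΔH ≈ −66 kJ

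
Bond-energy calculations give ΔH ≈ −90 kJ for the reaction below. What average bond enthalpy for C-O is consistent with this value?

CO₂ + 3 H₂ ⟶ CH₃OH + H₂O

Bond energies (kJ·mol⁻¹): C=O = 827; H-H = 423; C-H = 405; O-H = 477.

D(C-O) ≈ 367 kJ/mol

Let D be the C-O bond energy.
Σ(broken) = 2×827 + 3×423 = 2923
Σ(formed) = 3×405 + 1×D + 3×477 = 2646 + D
ΔH = Σ(broken) − Σ(formed) = (2923) − (2646 + D) = +277 − D
Setting this equal to −90 kJ gives D = 367 kJ/mol.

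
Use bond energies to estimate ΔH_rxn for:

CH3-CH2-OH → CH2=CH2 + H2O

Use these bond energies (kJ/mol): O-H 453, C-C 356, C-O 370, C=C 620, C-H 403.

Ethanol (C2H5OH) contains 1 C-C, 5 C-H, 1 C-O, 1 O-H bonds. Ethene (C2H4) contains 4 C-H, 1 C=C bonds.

Bonds broken (reactants):
  C-C: 1 × 356 = 356
  C-H: 5 × 403 = 2015
  C-O: 1 × 370 = 370
  O-H: 1 × 453 = 453
  Σ(broken) = 3194 kJ
Bonds formed (products):
  C-H: 4 × 403 = 1612
  C=C: 1 × 620 = 620
  O-H: 2 × 453 = 906
  Σ(formed) = 3138 kJ
ΔH = Σ(broken) − Σ(formed) = 3194 − 3138 = +56 kJ

ΔH ≈ +56 kJ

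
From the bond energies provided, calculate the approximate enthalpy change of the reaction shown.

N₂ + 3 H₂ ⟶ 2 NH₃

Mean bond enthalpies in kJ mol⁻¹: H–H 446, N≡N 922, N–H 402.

Bonds broken (reactants):
  H–H: 3 × 446 = 1338
  N≡N: 1 × 922 = 922
  Σ(broken) = 2260 kJ
Bonds formed (products):
  N–H: 6 × 402 = 2412
  Σ(formed) = 2412 kJ
ΔH = Σ(broken) − Σ(formed) = 2260 − 2412 = −152 kJ

ΔH ≈ −152 kJ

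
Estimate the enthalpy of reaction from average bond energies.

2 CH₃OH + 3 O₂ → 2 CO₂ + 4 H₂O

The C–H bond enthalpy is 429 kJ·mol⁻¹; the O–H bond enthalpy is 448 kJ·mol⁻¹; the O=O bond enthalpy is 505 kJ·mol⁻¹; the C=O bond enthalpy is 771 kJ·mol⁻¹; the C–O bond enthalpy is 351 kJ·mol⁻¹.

Bonds broken (reactants):
  C–H: 6 × 429 = 2574
  C–O: 2 × 351 = 702
  O–H: 2 × 448 = 896
  O=O: 3 × 505 = 1515
  Σ(broken) = 5687 kJ
Bonds formed (products):
  C=O: 4 × 771 = 3084
  O–H: 8 × 448 = 3584
  Σ(formed) = 6668 kJ
ΔH = Σ(broken) − Σ(formed) = 5687 − 6668 = −981 kJ

ΔH ≈ −981 kJ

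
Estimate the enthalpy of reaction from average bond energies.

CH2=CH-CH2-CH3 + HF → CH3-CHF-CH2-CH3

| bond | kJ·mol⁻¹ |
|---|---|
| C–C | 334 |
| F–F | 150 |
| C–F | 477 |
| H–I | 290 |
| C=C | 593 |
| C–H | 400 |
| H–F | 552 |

ΔH ≈ −66 kJ

Bonds broken (reactants):
  C–C: 2 × 334 = 668
  C–H: 8 × 400 = 3200
  C=C: 1 × 593 = 593
  H–F: 1 × 552 = 552
  Σ(broken) = 5013 kJ
Bonds formed (products):
  C–C: 3 × 334 = 1002
  C–F: 1 × 477 = 477
  C–H: 9 × 400 = 3600
  Σ(formed) = 5079 kJ
ΔH = Σ(broken) − Σ(formed) = 5013 − 5079 = −66 kJ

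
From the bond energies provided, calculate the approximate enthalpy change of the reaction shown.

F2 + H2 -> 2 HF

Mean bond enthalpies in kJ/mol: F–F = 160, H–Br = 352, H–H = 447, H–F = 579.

Bonds broken (reactants):
  F–F: 1 × 160 = 160
  H–H: 1 × 447 = 447
  Σ(broken) = 607 kJ
Bonds formed (products):
  H–F: 2 × 579 = 1158
  Σ(formed) = 1158 kJ
ΔH = Σ(broken) − Σ(formed) = 607 − 1158 = −551 kJ

ΔH ≈ −551 kJ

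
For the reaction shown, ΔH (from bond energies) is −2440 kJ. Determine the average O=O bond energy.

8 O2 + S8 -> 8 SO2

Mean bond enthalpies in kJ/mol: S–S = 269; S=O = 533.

Let D be the O=O bond energy.
Σ(broken) = 8×D + 8×269 = 2152 + 8D
Σ(formed) = 16×533 = 8528
ΔH = Σ(broken) − Σ(formed) = (2152 + 8D) − (8528) = −6376 + 8D
Setting this equal to −2440 kJ gives 8D = 3936, so D = 492 kJ/mol.

D(O=O) ≈ 492 kJ/mol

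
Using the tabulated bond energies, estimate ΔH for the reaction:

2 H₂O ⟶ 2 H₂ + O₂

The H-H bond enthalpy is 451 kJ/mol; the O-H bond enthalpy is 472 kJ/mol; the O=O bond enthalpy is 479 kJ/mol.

Bonds broken (reactants):
  O-H: 4 × 472 = 1888
  Σ(broken) = 1888 kJ
Bonds formed (products):
  H-H: 2 × 451 = 902
  O=O: 1 × 479 = 479
  Σ(formed) = 1381 kJ
ΔH = Σ(broken) − Σ(formed) = 1888 − 1381 = +507 kJ

ΔH ≈ +507 kJ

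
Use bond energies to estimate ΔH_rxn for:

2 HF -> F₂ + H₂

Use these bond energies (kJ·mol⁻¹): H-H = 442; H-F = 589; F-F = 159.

Bonds broken (reactants):
  H-F: 2 × 589 = 1178
  Σ(broken) = 1178 kJ
Bonds formed (products):
  F-F: 1 × 159 = 159
  H-H: 1 × 442 = 442
  Σ(formed) = 601 kJ
ΔH = Σ(broken) − Σ(formed) = 1178 − 601 = +577 kJ

ΔH ≈ +577 kJ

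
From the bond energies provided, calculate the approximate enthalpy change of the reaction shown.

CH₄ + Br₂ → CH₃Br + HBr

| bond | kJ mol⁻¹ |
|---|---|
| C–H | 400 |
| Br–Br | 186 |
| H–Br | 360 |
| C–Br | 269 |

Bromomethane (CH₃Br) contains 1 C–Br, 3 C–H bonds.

Bonds broken (reactants):
  Br–Br: 1 × 186 = 186
  C–H: 4 × 400 = 1600
  Σ(broken) = 1786 kJ
Bonds formed (products):
  C–Br: 1 × 269 = 269
  C–H: 3 × 400 = 1200
  H–Br: 1 × 360 = 360
  Σ(formed) = 1829 kJ
ΔH = Σ(broken) − Σ(formed) = 1786 − 1829 = −43 kJ

ΔH ≈ −43 kJ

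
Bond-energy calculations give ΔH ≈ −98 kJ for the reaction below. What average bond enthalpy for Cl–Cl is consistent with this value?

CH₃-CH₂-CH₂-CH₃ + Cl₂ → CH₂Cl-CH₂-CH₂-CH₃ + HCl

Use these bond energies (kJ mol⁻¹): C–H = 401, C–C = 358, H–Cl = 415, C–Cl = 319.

Let D be the Cl–Cl bond energy.
Σ(broken) = 3×358 + 10×401 + 1×D = 5084 + D
Σ(formed) = 3×358 + 1×319 + 9×401 + 1×415 = 5417
ΔH = Σ(broken) − Σ(formed) = (5084 + D) − (5417) = −333 + D
Setting this equal to −98 kJ gives D = 235 kJ/mol.

D(Cl–Cl) ≈ 235 kJ/mol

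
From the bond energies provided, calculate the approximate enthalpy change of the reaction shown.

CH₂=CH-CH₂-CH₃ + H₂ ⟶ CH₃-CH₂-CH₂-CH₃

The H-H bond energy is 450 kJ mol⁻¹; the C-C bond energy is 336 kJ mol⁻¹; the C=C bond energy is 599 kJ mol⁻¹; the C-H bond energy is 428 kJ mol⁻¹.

ΔH ≈ −143 kJ

Bonds broken (reactants):
  C-C: 2 × 336 = 672
  C-H: 8 × 428 = 3424
  C=C: 1 × 599 = 599
  H-H: 1 × 450 = 450
  Σ(broken) = 5145 kJ
Bonds formed (products):
  C-C: 3 × 336 = 1008
  C-H: 10 × 428 = 4280
  Σ(formed) = 5288 kJ
ΔH = Σ(broken) − Σ(formed) = 5145 − 5288 = −143 kJ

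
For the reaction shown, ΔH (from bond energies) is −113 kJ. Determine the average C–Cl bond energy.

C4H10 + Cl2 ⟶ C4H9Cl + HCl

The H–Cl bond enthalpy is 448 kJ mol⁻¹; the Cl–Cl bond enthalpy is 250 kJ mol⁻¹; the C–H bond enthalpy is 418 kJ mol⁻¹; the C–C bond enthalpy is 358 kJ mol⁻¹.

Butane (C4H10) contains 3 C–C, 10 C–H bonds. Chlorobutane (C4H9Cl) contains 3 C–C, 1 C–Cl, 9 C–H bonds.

D(C–Cl) ≈ 333 kJ/mol

Let D be the C–Cl bond energy.
Σ(broken) = 3×358 + 10×418 + 1×250 = 5504
Σ(formed) = 3×358 + 1×D + 9×418 + 1×448 = 5284 + D
ΔH = Σ(broken) − Σ(formed) = (5504) − (5284 + D) = +220 − D
Setting this equal to −113 kJ gives D = 333 kJ/mol.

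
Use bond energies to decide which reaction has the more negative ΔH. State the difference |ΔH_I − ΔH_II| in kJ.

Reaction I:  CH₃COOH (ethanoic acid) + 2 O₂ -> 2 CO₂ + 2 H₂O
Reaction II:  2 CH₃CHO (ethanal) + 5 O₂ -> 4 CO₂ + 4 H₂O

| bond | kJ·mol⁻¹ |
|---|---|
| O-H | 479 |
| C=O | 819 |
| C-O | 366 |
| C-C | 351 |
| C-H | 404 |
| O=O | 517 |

Reaction I:
  Bonds broken (reactants):
    C-C: 1 × 351 = 351
    C-H: 3 × 404 = 1212
    C-O: 1 × 366 = 366
    C=O: 1 × 819 = 819
    O-H: 1 × 479 = 479
    O=O: 2 × 517 = 1034
    Σ(broken) = 4261 kJ
  Bonds formed (products):
    C=O: 4 × 819 = 3276
    O-H: 4 × 479 = 1916
    Σ(formed) = 5192 kJ
  ΔH_I = 4261 − 5192 = −931 kJ
Reaction II:
  Bonds broken (reactants):
    C-C: 2 × 351 = 702
    C-H: 8 × 404 = 3232
    C=O: 2 × 819 = 1638
    O=O: 5 × 517 = 2585
    Σ(broken) = 8157 kJ
  Bonds formed (products):
    C=O: 8 × 819 = 6552
    O-H: 8 × 479 = 3832
    Σ(formed) = 10384 kJ
  ΔH_II = 8157 − 10384 = −2227 kJ
ΔH_I − ΔH_II = +1296 kJ, so reaction II has the more negative ΔH; |ΔH_I − ΔH_II| = 1296 kJ.

Reaction II, by 1296 kJ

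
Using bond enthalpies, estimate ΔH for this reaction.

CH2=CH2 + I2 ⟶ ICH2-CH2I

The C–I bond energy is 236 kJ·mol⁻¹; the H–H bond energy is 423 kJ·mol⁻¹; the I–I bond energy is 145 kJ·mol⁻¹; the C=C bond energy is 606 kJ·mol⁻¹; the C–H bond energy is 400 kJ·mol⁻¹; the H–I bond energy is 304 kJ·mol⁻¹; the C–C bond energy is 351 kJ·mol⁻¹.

Bonds broken (reactants):
  C–H: 4 × 400 = 1600
  C=C: 1 × 606 = 606
  I–I: 1 × 145 = 145
  Σ(broken) = 2351 kJ
Bonds formed (products):
  C–C: 1 × 351 = 351
  C–H: 4 × 400 = 1600
  C–I: 2 × 236 = 472
  Σ(formed) = 2423 kJ
ΔH = Σ(broken) − Σ(formed) = 2351 − 2423 = −72 kJ

ΔH ≈ −72 kJ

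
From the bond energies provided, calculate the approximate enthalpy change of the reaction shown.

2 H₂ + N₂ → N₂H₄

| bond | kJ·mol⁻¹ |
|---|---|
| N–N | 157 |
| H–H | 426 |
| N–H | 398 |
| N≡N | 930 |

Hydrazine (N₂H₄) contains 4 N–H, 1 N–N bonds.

Bonds broken (reactants):
  H–H: 2 × 426 = 852
  N≡N: 1 × 930 = 930
  Σ(broken) = 1782 kJ
Bonds formed (products):
  N–H: 4 × 398 = 1592
  N–N: 1 × 157 = 157
  Σ(formed) = 1749 kJ
ΔH = Σ(broken) − Σ(formed) = 1782 − 1749 = +33 kJ

ΔH ≈ +33 kJ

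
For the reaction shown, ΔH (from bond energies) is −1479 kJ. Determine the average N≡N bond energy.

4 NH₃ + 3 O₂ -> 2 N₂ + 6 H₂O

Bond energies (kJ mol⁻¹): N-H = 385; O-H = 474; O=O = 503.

D(N≡N) ≈ 960 kJ/mol

Let D be the N≡N bond energy.
Σ(broken) = 12×385 + 3×503 = 6129
Σ(formed) = 2×D + 12×474 = 5688 + 2D
ΔH = Σ(broken) − Σ(formed) = (6129) − (5688 + 2D) = +441 − 2D
Setting this equal to −1479 kJ gives 2D = 1920, so D = 960 kJ/mol.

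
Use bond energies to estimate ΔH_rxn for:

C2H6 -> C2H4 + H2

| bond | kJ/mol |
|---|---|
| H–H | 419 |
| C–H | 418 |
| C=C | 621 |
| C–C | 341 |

Bonds broken (reactants):
  C–C: 1 × 341 = 341
  C–H: 6 × 418 = 2508
  Σ(broken) = 2849 kJ
Bonds formed (products):
  C–H: 4 × 418 = 1672
  C=C: 1 × 621 = 621
  H–H: 1 × 419 = 419
  Σ(formed) = 2712 kJ
ΔH = Σ(broken) − Σ(formed) = 2849 − 2712 = +137 kJ

ΔH ≈ +137 kJ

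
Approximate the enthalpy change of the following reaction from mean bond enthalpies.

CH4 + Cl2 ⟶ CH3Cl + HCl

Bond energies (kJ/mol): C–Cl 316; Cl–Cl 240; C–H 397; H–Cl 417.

Bonds broken (reactants):
  C–H: 4 × 397 = 1588
  Cl–Cl: 1 × 240 = 240
  Σ(broken) = 1828 kJ
Bonds formed (products):
  C–Cl: 1 × 316 = 316
  C–H: 3 × 397 = 1191
  H–Cl: 1 × 417 = 417
  Σ(formed) = 1924 kJ
ΔH = Σ(broken) − Σ(formed) = 1828 − 1924 = −96 kJ

ΔH ≈ −96 kJ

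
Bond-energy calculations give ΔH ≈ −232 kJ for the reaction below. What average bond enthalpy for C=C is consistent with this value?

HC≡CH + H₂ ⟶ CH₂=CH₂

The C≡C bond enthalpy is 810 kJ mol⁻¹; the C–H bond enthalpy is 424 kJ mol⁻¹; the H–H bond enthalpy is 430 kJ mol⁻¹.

Let D be the C=C bond energy.
Σ(broken) = 1×810 + 2×424 + 1×430 = 2088
Σ(formed) = 4×424 + 1×D = 1696 + D
ΔH = Σ(broken) − Σ(formed) = (2088) − (1696 + D) = +392 − D
Setting this equal to −232 kJ gives D = 624 kJ/mol.

D(C=C) ≈ 624 kJ/mol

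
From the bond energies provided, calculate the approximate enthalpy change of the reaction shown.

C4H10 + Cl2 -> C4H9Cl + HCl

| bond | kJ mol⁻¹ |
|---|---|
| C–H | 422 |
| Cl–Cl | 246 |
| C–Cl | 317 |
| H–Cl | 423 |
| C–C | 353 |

Bonds broken (reactants):
  C–C: 3 × 353 = 1059
  C–H: 10 × 422 = 4220
  Cl–Cl: 1 × 246 = 246
  Σ(broken) = 5525 kJ
Bonds formed (products):
  C–C: 3 × 353 = 1059
  C–Cl: 1 × 317 = 317
  C–H: 9 × 422 = 3798
  H–Cl: 1 × 423 = 423
  Σ(formed) = 5597 kJ
ΔH = Σ(broken) − Σ(formed) = 5525 − 5597 = −72 kJ

ΔH ≈ −72 kJ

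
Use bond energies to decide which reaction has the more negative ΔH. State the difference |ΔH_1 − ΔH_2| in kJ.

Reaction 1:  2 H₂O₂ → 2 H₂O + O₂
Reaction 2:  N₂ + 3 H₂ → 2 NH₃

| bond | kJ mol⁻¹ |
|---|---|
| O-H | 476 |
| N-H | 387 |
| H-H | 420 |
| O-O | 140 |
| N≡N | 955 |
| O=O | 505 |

Reaction 1:
  Bonds broken (reactants):
    O-H: 4 × 476 = 1904
    O-O: 2 × 140 = 280
    Σ(broken) = 2184 kJ
  Bonds formed (products):
    O-H: 4 × 476 = 1904
    O=O: 1 × 505 = 505
    Σ(formed) = 2409 kJ
  ΔH_1 = 2184 − 2409 = −225 kJ
Reaction 2:
  Bonds broken (reactants):
    H-H: 3 × 420 = 1260
    N≡N: 1 × 955 = 955
    Σ(broken) = 2215 kJ
  Bonds formed (products):
    N-H: 6 × 387 = 2322
    Σ(formed) = 2322 kJ
  ΔH_2 = 2215 − 2322 = −107 kJ
ΔH_1 − ΔH_2 = −118 kJ, so reaction 1 has the more negative ΔH; |ΔH_1 − ΔH_2| = 118 kJ.

Reaction 1, by 118 kJ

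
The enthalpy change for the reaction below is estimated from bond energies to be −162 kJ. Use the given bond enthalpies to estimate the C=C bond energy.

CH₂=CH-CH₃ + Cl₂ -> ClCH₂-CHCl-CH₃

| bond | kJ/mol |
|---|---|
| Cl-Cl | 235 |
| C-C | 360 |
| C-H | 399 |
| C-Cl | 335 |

D(C=C) ≈ 633 kJ/mol

Let D be the C=C bond energy.
Σ(broken) = 1×360 + 6×399 + 1×D + 1×235 = 2989 + D
Σ(formed) = 2×360 + 2×335 + 6×399 = 3784
ΔH = Σ(broken) − Σ(formed) = (2989 + D) − (3784) = −795 + D
Setting this equal to −162 kJ gives D = 633 kJ/mol.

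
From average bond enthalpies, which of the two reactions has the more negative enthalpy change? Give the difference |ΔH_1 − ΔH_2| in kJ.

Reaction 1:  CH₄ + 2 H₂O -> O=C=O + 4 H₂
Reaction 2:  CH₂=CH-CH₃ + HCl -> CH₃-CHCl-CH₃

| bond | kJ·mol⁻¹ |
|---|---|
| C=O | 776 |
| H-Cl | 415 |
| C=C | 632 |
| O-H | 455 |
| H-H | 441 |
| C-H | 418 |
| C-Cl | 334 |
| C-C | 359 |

Reaction 2, by 240 kJ

Reaction 1:
  Bonds broken (reactants):
    C-H: 4 × 418 = 1672
    O-H: 4 × 455 = 1820
    Σ(broken) = 3492 kJ
  Bonds formed (products):
    C=O: 2 × 776 = 1552
    H-H: 4 × 441 = 1764
    Σ(formed) = 3316 kJ
  ΔH_1 = 3492 − 3316 = +176 kJ
Reaction 2:
  Bonds broken (reactants):
    C-C: 1 × 359 = 359
    C-H: 6 × 418 = 2508
    C=C: 1 × 632 = 632
    H-Cl: 1 × 415 = 415
    Σ(broken) = 3914 kJ
  Bonds formed (products):
    C-C: 2 × 359 = 718
    C-Cl: 1 × 334 = 334
    C-H: 7 × 418 = 2926
    Σ(formed) = 3978 kJ
  ΔH_2 = 3914 − 3978 = −64 kJ
ΔH_1 − ΔH_2 = +240 kJ, so reaction 2 has the more negative ΔH; |ΔH_1 − ΔH_2| = 240 kJ.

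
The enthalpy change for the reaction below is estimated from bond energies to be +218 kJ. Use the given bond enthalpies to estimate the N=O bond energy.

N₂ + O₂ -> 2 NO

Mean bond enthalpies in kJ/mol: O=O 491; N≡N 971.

D(N=O) ≈ 622 kJ/mol

Let D be the N=O bond energy.
Σ(broken) = 1×971 + 1×491 = 1462
Σ(formed) = 2×D = 2D
ΔH = Σ(broken) − Σ(formed) = (1462) − (2D) = +1462 − 2D
Setting this equal to +218 kJ gives 2D = 1244, so D = 622 kJ/mol.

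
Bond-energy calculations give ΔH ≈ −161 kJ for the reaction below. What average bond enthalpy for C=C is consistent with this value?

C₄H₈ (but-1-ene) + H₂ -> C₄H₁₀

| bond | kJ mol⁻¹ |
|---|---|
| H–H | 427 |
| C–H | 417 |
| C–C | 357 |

D(C=C) ≈ 603 kJ/mol

Let D be the C=C bond energy.
Σ(broken) = 2×357 + 8×417 + 1×D + 1×427 = 4477 + D
Σ(formed) = 3×357 + 10×417 = 5241
ΔH = Σ(broken) − Σ(formed) = (4477 + D) − (5241) = −764 + D
Setting this equal to −161 kJ gives D = 603 kJ/mol.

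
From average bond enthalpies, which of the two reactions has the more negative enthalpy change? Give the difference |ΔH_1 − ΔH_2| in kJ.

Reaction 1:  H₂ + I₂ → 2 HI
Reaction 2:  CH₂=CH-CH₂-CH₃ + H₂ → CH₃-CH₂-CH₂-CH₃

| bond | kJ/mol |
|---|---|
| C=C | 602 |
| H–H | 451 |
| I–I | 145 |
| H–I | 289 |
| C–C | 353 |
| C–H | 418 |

Reaction 1:
  Bonds broken (reactants):
    H–H: 1 × 451 = 451
    I–I: 1 × 145 = 145
    Σ(broken) = 596 kJ
  Bonds formed (products):
    H–I: 2 × 289 = 578
    Σ(formed) = 578 kJ
  ΔH_1 = 596 − 578 = +18 kJ
Reaction 2:
  Bonds broken (reactants):
    C–C: 2 × 353 = 706
    C–H: 8 × 418 = 3344
    C=C: 1 × 602 = 602
    H–H: 1 × 451 = 451
    Σ(broken) = 5103 kJ
  Bonds formed (products):
    C–C: 3 × 353 = 1059
    C–H: 10 × 418 = 4180
    Σ(formed) = 5239 kJ
  ΔH_2 = 5103 − 5239 = −136 kJ
ΔH_1 − ΔH_2 = +154 kJ, so reaction 2 has the more negative ΔH; |ΔH_1 − ΔH_2| = 154 kJ.

Reaction 2, by 154 kJ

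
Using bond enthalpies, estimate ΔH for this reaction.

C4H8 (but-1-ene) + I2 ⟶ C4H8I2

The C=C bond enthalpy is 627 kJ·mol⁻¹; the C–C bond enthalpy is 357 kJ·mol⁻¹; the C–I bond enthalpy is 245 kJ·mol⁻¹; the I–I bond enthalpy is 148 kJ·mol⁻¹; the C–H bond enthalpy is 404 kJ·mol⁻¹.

Bonds broken (reactants):
  C–C: 2 × 357 = 714
  C–H: 8 × 404 = 3232
  C=C: 1 × 627 = 627
  I–I: 1 × 148 = 148
  Σ(broken) = 4721 kJ
Bonds formed (products):
  C–C: 3 × 357 = 1071
  C–H: 8 × 404 = 3232
  C–I: 2 × 245 = 490
  Σ(formed) = 4793 kJ
ΔH = Σ(broken) − Σ(formed) = 4721 − 4793 = −72 kJ

ΔH ≈ −72 kJ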